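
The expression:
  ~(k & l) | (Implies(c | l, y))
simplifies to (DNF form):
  y | ~k | ~l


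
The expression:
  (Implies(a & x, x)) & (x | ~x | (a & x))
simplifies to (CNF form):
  True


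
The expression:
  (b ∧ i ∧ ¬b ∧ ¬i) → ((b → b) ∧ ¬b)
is always true.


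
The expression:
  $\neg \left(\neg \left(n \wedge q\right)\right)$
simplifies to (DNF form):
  $n \wedge q$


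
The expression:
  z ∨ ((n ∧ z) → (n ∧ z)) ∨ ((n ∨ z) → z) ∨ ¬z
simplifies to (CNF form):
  True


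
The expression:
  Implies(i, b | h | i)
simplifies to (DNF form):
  True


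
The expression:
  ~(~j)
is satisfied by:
  {j: True}


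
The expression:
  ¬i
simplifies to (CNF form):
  ¬i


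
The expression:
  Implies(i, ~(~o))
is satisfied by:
  {o: True, i: False}
  {i: False, o: False}
  {i: True, o: True}


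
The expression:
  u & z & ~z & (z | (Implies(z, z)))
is never true.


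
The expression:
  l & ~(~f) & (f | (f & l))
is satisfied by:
  {f: True, l: True}


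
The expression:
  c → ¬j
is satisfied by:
  {c: False, j: False}
  {j: True, c: False}
  {c: True, j: False}


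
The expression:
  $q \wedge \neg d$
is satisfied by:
  {q: True, d: False}


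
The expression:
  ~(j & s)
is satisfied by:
  {s: False, j: False}
  {j: True, s: False}
  {s: True, j: False}


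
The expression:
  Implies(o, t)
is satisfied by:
  {t: True, o: False}
  {o: False, t: False}
  {o: True, t: True}


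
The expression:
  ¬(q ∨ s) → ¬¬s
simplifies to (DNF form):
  q ∨ s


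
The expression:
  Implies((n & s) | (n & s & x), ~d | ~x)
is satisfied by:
  {s: False, d: False, n: False, x: False}
  {x: True, s: False, d: False, n: False}
  {n: True, s: False, d: False, x: False}
  {x: True, n: True, s: False, d: False}
  {d: True, x: False, s: False, n: False}
  {x: True, d: True, s: False, n: False}
  {n: True, d: True, x: False, s: False}
  {x: True, n: True, d: True, s: False}
  {s: True, n: False, d: False, x: False}
  {x: True, s: True, n: False, d: False}
  {n: True, s: True, x: False, d: False}
  {x: True, n: True, s: True, d: False}
  {d: True, s: True, n: False, x: False}
  {x: True, d: True, s: True, n: False}
  {n: True, d: True, s: True, x: False}


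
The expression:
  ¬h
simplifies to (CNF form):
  ¬h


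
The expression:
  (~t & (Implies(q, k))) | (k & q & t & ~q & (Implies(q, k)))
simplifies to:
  ~t & (k | ~q)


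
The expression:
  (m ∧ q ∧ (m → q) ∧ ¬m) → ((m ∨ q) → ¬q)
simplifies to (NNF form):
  True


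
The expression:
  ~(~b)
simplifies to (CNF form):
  b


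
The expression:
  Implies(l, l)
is always true.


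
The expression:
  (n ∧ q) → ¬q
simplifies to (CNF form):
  ¬n ∨ ¬q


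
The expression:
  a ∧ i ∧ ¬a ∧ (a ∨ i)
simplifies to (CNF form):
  False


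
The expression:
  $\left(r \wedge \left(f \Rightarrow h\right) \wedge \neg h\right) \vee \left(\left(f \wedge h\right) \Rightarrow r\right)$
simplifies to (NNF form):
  $r \vee \neg f \vee \neg h$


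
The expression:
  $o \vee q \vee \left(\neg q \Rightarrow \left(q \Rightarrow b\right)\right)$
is always true.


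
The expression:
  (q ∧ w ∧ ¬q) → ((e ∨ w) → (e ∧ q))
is always true.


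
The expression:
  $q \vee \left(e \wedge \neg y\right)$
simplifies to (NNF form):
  $q \vee \left(e \wedge \neg y\right)$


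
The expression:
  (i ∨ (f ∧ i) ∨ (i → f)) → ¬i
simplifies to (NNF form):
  ¬i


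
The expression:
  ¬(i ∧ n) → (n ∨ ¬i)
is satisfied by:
  {n: True, i: False}
  {i: False, n: False}
  {i: True, n: True}


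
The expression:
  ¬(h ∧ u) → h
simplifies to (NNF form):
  h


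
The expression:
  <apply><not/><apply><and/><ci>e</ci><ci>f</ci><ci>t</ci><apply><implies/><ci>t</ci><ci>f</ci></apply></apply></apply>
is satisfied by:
  {e: False, t: False, f: False}
  {f: True, e: False, t: False}
  {t: True, e: False, f: False}
  {f: True, t: True, e: False}
  {e: True, f: False, t: False}
  {f: True, e: True, t: False}
  {t: True, e: True, f: False}


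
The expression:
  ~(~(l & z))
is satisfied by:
  {z: True, l: True}


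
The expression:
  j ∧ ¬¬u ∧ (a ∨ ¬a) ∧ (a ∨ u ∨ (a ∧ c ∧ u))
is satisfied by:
  {j: True, u: True}


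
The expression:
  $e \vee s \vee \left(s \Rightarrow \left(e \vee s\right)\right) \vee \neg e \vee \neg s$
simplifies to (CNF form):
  $\text{True}$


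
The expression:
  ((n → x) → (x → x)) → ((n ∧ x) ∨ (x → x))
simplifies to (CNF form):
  True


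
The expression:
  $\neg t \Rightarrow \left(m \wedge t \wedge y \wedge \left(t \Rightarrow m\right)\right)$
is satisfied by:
  {t: True}


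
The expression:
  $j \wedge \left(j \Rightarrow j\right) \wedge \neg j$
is never true.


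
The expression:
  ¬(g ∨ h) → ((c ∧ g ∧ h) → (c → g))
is always true.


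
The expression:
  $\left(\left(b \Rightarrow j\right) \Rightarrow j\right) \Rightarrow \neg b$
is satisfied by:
  {b: False}


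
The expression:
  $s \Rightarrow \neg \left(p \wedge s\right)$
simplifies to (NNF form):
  $\neg p \vee \neg s$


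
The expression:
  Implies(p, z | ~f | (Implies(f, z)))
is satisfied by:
  {z: True, p: False, f: False}
  {p: False, f: False, z: False}
  {f: True, z: True, p: False}
  {f: True, p: False, z: False}
  {z: True, p: True, f: False}
  {p: True, z: False, f: False}
  {f: True, p: True, z: True}


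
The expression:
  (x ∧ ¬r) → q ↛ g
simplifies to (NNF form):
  r ∨ (q ∧ ¬g) ∨ ¬x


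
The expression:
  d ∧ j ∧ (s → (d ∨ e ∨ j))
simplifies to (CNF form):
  d ∧ j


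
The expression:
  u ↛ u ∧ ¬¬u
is never true.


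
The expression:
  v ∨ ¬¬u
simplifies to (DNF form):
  u ∨ v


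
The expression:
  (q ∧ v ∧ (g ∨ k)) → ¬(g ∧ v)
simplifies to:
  ¬g ∨ ¬q ∨ ¬v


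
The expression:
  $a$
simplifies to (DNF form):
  $a$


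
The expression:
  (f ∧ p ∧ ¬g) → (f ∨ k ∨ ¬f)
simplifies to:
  True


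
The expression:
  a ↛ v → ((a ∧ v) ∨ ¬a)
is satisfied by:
  {v: True, a: False}
  {a: False, v: False}
  {a: True, v: True}


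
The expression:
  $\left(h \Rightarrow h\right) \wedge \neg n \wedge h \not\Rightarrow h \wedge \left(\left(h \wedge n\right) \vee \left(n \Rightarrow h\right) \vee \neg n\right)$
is never true.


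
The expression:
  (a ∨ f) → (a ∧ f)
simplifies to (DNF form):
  (a ∧ f) ∨ (¬a ∧ ¬f)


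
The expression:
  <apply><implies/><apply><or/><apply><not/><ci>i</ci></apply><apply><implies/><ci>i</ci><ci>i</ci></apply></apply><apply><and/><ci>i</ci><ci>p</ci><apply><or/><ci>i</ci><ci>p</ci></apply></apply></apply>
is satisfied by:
  {i: True, p: True}


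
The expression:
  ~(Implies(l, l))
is never true.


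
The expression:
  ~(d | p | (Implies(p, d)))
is never true.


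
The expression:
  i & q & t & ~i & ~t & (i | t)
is never true.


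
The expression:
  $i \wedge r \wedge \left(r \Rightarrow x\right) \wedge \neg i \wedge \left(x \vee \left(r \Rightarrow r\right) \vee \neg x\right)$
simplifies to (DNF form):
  $\text{False}$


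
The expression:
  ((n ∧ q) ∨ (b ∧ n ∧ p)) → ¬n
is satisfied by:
  {b: False, p: False, n: False, q: False}
  {p: True, q: False, b: False, n: False}
  {b: True, q: False, p: False, n: False}
  {p: True, b: True, q: False, n: False}
  {q: True, b: False, p: False, n: False}
  {q: True, p: True, b: False, n: False}
  {q: True, b: True, p: False, n: False}
  {q: True, p: True, b: True, n: False}
  {n: True, q: False, b: False, p: False}
  {n: True, p: True, q: False, b: False}
  {n: True, b: True, q: False, p: False}


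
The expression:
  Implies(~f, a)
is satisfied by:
  {a: True, f: True}
  {a: True, f: False}
  {f: True, a: False}


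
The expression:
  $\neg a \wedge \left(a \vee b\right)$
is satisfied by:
  {b: True, a: False}


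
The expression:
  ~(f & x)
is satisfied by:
  {x: False, f: False}
  {f: True, x: False}
  {x: True, f: False}


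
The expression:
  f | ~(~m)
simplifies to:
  f | m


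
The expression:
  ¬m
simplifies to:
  ¬m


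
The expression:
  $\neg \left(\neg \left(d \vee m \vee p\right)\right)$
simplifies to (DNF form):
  $d \vee m \vee p$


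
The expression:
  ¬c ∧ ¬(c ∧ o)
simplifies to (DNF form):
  ¬c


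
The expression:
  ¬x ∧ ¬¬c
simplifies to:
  c ∧ ¬x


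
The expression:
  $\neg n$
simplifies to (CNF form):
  $\neg n$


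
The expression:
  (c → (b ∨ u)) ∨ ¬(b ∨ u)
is always true.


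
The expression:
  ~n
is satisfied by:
  {n: False}


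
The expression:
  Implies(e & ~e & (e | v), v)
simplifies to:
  True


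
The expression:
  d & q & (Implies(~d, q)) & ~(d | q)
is never true.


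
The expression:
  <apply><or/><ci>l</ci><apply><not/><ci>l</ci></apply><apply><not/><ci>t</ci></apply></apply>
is always true.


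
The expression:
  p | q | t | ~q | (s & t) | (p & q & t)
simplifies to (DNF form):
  True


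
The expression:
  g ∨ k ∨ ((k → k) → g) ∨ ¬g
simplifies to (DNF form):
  True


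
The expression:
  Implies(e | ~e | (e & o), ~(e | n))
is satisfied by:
  {n: False, e: False}


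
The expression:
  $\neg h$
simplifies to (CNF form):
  $\neg h$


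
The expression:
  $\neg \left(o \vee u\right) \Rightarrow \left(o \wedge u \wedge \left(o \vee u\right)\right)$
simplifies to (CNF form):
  $o \vee u$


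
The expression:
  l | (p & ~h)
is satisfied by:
  {l: True, p: True, h: False}
  {l: True, p: False, h: False}
  {l: True, h: True, p: True}
  {l: True, h: True, p: False}
  {p: True, h: False, l: False}


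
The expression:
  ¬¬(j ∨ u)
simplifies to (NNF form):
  j ∨ u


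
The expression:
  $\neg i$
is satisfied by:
  {i: False}


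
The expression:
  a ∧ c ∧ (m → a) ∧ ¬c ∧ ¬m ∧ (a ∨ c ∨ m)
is never true.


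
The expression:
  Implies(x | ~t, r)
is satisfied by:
  {r: True, t: True, x: False}
  {r: True, x: False, t: False}
  {r: True, t: True, x: True}
  {r: True, x: True, t: False}
  {t: True, x: False, r: False}


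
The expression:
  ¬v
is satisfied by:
  {v: False}


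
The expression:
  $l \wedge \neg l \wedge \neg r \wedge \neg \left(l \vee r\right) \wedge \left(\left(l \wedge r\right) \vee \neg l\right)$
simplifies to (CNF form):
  $\text{False}$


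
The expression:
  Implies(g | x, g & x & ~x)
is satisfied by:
  {x: False, g: False}


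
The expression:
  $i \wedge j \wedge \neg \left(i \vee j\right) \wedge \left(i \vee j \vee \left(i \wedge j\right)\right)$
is never true.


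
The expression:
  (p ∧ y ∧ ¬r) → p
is always true.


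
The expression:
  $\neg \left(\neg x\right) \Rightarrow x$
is always true.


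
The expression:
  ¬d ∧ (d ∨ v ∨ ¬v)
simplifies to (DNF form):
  ¬d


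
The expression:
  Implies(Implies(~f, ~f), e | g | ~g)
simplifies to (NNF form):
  True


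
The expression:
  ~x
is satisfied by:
  {x: False}


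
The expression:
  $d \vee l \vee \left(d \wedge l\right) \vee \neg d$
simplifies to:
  $\text{True}$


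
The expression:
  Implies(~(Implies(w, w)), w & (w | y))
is always true.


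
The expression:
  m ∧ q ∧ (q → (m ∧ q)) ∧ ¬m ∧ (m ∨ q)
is never true.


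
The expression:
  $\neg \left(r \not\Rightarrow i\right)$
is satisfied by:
  {i: True, r: False}
  {r: False, i: False}
  {r: True, i: True}


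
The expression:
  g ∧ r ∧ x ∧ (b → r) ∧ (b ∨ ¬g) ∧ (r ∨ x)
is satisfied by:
  {r: True, b: True, x: True, g: True}


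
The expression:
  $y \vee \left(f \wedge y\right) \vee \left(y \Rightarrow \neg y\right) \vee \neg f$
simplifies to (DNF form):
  $\text{True}$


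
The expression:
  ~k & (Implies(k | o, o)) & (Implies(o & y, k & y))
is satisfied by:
  {o: False, k: False, y: False}
  {y: True, o: False, k: False}
  {o: True, y: False, k: False}


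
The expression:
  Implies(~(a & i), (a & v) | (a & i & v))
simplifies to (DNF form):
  (a & i) | (a & v)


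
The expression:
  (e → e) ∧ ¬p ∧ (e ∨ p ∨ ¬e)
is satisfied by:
  {p: False}


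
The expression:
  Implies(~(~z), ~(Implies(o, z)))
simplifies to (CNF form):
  ~z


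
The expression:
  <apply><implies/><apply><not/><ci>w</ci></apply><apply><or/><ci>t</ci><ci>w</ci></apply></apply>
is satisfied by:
  {t: True, w: True}
  {t: True, w: False}
  {w: True, t: False}


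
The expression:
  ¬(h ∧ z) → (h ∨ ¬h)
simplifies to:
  True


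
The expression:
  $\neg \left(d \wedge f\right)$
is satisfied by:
  {d: False, f: False}
  {f: True, d: False}
  {d: True, f: False}


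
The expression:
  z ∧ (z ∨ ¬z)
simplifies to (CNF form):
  z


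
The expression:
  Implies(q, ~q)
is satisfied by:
  {q: False}


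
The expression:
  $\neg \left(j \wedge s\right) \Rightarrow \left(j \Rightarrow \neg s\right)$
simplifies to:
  $\text{True}$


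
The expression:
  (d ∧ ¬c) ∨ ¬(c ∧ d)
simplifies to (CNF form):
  ¬c ∨ ¬d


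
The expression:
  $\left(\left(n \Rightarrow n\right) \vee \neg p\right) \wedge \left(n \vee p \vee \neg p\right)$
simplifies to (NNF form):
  $\text{True}$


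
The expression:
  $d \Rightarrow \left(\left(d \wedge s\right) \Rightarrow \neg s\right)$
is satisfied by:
  {s: False, d: False}
  {d: True, s: False}
  {s: True, d: False}


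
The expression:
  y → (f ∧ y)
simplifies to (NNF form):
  f ∨ ¬y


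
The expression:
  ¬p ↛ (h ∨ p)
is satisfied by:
  {p: False, h: False}


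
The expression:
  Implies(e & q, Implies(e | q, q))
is always true.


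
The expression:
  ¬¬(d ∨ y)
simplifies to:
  d ∨ y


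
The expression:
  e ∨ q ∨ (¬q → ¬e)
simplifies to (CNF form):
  True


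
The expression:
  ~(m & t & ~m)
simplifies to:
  True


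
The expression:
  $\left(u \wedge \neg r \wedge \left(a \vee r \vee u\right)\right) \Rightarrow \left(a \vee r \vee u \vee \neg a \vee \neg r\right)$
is always true.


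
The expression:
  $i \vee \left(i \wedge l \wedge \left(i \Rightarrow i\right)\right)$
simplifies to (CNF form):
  $i$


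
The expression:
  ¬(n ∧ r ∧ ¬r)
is always true.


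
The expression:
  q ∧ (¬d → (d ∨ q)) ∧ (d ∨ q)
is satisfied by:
  {q: True}


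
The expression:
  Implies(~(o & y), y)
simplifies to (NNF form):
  y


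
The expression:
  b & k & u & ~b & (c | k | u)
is never true.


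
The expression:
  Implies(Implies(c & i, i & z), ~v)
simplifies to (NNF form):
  ~v | (c & i & ~z)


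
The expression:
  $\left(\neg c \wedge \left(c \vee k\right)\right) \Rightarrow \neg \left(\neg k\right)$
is always true.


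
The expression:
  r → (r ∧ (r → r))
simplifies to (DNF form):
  True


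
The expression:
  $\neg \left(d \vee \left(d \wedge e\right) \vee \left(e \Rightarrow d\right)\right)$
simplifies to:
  $e \wedge \neg d$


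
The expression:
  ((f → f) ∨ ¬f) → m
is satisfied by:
  {m: True}


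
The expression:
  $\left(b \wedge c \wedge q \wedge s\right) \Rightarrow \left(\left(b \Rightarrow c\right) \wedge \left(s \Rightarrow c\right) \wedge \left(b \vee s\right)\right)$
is always true.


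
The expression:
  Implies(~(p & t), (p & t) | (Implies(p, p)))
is always true.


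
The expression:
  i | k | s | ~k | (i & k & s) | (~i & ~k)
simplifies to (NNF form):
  True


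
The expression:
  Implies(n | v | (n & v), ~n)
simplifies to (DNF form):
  ~n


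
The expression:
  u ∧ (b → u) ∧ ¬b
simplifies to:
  u ∧ ¬b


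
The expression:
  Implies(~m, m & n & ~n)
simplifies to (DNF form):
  m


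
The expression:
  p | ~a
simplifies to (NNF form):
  p | ~a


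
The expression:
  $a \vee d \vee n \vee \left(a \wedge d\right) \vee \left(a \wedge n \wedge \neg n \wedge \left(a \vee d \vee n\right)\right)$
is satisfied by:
  {n: True, a: True, d: True}
  {n: True, a: True, d: False}
  {n: True, d: True, a: False}
  {n: True, d: False, a: False}
  {a: True, d: True, n: False}
  {a: True, d: False, n: False}
  {d: True, a: False, n: False}


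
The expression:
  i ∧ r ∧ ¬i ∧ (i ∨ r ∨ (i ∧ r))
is never true.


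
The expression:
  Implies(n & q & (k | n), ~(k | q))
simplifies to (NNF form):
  ~n | ~q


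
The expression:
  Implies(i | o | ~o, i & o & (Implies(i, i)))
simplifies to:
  i & o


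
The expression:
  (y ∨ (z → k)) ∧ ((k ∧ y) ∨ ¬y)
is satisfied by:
  {k: True, y: False, z: False}
  {k: True, z: True, y: False}
  {k: True, y: True, z: False}
  {k: True, z: True, y: True}
  {z: False, y: False, k: False}


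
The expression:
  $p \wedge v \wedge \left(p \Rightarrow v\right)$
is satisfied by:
  {p: True, v: True}


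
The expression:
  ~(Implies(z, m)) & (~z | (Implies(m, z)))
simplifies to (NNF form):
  z & ~m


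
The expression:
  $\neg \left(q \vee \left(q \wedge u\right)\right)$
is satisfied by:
  {q: False}


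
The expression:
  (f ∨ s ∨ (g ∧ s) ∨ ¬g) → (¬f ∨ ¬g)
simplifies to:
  ¬f ∨ ¬g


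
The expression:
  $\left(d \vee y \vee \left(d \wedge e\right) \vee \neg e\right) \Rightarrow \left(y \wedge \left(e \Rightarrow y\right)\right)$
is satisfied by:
  {y: True, e: True, d: False}
  {y: True, d: False, e: False}
  {y: True, e: True, d: True}
  {y: True, d: True, e: False}
  {e: True, d: False, y: False}


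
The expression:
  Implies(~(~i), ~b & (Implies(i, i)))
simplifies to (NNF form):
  ~b | ~i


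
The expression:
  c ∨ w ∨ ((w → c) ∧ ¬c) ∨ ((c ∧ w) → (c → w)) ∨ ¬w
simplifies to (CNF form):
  True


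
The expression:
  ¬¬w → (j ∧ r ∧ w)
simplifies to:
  (j ∧ r) ∨ ¬w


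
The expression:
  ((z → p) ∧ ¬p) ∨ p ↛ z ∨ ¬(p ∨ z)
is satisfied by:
  {z: False}


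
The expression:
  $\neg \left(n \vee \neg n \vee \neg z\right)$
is never true.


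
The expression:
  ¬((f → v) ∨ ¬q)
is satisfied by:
  {f: True, q: True, v: False}


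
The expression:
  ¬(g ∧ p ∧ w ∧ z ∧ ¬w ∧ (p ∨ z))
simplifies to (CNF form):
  True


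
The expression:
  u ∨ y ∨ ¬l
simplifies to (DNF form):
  u ∨ y ∨ ¬l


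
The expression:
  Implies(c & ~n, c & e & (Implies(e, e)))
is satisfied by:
  {n: True, e: True, c: False}
  {n: True, c: False, e: False}
  {e: True, c: False, n: False}
  {e: False, c: False, n: False}
  {n: True, e: True, c: True}
  {n: True, c: True, e: False}
  {e: True, c: True, n: False}


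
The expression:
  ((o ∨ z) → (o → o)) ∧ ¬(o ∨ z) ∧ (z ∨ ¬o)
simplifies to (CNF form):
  ¬o ∧ ¬z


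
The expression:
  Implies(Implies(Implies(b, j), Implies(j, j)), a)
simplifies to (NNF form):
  a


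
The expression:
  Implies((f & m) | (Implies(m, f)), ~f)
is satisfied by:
  {f: False}


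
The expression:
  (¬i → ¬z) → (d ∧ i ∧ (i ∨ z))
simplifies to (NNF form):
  (d ∧ i) ∨ (z ∧ ¬i)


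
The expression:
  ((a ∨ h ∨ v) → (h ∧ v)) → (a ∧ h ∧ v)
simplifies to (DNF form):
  a ∨ (h ∧ ¬v) ∨ (v ∧ ¬h)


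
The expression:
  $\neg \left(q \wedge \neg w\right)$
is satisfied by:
  {w: True, q: False}
  {q: False, w: False}
  {q: True, w: True}


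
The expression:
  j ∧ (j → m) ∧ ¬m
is never true.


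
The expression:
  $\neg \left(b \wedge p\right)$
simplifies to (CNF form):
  $\neg b \vee \neg p$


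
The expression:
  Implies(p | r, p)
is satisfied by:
  {p: True, r: False}
  {r: False, p: False}
  {r: True, p: True}


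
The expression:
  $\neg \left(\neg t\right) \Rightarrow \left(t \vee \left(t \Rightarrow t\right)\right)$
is always true.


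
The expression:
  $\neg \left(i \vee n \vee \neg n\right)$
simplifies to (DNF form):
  $\text{False}$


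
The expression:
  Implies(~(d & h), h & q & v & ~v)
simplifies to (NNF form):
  d & h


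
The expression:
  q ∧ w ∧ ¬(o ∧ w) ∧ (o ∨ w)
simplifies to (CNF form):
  q ∧ w ∧ ¬o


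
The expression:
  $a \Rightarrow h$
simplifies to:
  $h \vee \neg a$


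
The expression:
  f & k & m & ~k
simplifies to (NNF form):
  False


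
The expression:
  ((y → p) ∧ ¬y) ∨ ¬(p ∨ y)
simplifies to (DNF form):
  ¬y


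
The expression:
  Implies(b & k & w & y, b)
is always true.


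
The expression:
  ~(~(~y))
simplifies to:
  ~y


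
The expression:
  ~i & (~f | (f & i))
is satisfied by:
  {i: False, f: False}


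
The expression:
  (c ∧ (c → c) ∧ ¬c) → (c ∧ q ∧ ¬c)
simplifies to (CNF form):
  True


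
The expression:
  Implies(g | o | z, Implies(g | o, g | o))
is always true.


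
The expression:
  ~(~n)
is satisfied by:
  {n: True}


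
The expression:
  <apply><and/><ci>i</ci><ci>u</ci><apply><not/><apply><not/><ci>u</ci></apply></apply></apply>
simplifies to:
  <apply><and/><ci>i</ci><ci>u</ci></apply>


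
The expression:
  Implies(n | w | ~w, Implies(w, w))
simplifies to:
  True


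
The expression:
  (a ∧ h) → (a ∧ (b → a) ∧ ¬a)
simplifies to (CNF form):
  ¬a ∨ ¬h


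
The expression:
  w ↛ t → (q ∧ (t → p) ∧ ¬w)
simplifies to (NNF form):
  t ∨ ¬w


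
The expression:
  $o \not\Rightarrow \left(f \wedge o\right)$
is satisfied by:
  {o: True, f: False}


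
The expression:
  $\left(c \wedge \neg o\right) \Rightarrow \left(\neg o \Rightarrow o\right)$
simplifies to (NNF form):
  $o \vee \neg c$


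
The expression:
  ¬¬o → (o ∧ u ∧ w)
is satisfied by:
  {u: True, w: True, o: False}
  {u: True, w: False, o: False}
  {w: True, u: False, o: False}
  {u: False, w: False, o: False}
  {u: True, o: True, w: True}


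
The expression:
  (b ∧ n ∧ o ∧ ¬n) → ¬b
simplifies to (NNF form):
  True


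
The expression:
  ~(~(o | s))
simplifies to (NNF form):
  o | s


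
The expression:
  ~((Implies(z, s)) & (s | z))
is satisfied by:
  {s: False}


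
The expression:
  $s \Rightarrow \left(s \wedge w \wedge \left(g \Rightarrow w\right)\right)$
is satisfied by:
  {w: True, s: False}
  {s: False, w: False}
  {s: True, w: True}


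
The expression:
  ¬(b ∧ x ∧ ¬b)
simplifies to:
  True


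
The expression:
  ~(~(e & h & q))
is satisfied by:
  {h: True, e: True, q: True}


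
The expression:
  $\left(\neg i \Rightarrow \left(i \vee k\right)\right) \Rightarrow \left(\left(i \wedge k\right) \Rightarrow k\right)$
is always true.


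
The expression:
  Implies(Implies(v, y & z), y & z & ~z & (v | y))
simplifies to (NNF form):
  v & (~y | ~z)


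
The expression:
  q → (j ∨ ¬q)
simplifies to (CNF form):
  j ∨ ¬q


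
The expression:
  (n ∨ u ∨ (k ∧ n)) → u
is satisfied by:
  {u: True, n: False}
  {n: False, u: False}
  {n: True, u: True}


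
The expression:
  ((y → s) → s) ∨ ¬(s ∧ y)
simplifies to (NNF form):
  True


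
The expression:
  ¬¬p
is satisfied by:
  {p: True}


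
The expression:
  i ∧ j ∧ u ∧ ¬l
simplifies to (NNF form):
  i ∧ j ∧ u ∧ ¬l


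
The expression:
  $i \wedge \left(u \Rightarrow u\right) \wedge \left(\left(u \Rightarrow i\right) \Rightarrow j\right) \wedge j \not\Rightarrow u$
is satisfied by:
  {i: True, j: True, u: False}


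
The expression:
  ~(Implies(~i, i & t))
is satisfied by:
  {i: False}


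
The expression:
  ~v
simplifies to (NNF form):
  ~v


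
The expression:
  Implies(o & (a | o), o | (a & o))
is always true.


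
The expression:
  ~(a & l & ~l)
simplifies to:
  True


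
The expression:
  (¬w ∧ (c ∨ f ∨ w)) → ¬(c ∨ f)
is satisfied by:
  {w: True, f: False, c: False}
  {c: True, w: True, f: False}
  {w: True, f: True, c: False}
  {c: True, w: True, f: True}
  {c: False, f: False, w: False}


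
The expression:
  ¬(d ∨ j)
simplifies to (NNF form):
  ¬d ∧ ¬j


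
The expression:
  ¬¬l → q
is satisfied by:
  {q: True, l: False}
  {l: False, q: False}
  {l: True, q: True}


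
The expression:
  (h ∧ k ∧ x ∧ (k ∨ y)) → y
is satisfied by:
  {y: True, h: False, k: False, x: False}
  {y: False, h: False, k: False, x: False}
  {y: True, x: True, h: False, k: False}
  {x: True, y: False, h: False, k: False}
  {y: True, k: True, x: False, h: False}
  {k: True, x: False, h: False, y: False}
  {y: True, x: True, k: True, h: False}
  {x: True, k: True, y: False, h: False}
  {y: True, h: True, x: False, k: False}
  {h: True, x: False, k: False, y: False}
  {y: True, x: True, h: True, k: False}
  {x: True, h: True, y: False, k: False}
  {y: True, k: True, h: True, x: False}
  {k: True, h: True, x: False, y: False}
  {y: True, x: True, k: True, h: True}


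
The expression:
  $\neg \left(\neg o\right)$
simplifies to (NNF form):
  $o$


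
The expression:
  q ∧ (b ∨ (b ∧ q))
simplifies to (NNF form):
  b ∧ q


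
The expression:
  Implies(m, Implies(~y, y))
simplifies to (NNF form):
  y | ~m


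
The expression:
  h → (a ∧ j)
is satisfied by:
  {j: True, a: True, h: False}
  {j: True, a: False, h: False}
  {a: True, j: False, h: False}
  {j: False, a: False, h: False}
  {h: True, j: True, a: True}


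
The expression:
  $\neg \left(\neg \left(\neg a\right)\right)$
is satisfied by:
  {a: False}


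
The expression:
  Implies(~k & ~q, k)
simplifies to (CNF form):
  k | q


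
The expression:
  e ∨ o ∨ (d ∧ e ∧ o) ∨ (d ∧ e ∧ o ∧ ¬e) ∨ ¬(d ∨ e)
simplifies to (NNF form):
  e ∨ o ∨ ¬d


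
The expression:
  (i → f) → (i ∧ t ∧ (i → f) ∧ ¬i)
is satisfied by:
  {i: True, f: False}


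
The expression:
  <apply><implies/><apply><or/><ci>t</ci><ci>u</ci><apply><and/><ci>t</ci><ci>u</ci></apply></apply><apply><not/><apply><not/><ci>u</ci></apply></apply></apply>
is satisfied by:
  {u: True, t: False}
  {t: False, u: False}
  {t: True, u: True}


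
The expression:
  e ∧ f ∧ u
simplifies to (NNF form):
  e ∧ f ∧ u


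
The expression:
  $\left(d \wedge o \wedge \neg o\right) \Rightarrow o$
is always true.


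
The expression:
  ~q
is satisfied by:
  {q: False}


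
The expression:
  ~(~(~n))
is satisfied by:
  {n: False}


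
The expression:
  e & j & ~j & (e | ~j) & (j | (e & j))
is never true.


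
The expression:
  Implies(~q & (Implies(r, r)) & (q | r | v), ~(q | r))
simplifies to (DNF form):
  q | ~r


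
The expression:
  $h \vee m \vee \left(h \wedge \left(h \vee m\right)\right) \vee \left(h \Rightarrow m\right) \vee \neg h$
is always true.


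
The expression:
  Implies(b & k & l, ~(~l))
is always true.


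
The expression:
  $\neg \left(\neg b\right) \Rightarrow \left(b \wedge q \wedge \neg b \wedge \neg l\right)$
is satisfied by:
  {b: False}


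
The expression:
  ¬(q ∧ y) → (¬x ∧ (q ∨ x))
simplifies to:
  q ∧ (y ∨ ¬x)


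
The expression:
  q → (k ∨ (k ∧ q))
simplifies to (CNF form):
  k ∨ ¬q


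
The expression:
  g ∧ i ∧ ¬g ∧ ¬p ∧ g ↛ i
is never true.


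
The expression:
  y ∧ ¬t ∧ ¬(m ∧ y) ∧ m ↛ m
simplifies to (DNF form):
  False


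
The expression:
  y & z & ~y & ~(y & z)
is never true.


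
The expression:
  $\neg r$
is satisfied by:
  {r: False}


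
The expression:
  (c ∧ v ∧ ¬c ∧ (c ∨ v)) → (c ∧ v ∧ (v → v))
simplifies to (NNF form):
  True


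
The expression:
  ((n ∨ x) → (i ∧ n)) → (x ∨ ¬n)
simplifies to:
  x ∨ ¬i ∨ ¬n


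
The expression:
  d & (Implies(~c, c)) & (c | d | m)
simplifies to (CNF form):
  c & d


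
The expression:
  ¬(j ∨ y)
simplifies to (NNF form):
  ¬j ∧ ¬y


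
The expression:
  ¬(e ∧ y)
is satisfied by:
  {e: False, y: False}
  {y: True, e: False}
  {e: True, y: False}


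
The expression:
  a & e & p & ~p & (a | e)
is never true.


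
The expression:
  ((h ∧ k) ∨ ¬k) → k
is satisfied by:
  {k: True}


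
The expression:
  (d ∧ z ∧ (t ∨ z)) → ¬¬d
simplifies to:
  True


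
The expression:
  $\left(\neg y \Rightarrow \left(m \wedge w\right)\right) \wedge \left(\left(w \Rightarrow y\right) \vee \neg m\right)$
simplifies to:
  $y$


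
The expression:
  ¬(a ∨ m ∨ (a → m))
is never true.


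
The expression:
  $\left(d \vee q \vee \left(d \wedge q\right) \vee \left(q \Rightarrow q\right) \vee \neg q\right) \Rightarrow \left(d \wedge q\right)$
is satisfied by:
  {d: True, q: True}


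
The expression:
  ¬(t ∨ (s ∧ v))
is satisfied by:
  {t: False, s: False, v: False}
  {v: True, t: False, s: False}
  {s: True, t: False, v: False}


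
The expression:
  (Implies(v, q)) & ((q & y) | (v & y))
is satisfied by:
  {y: True, q: True}


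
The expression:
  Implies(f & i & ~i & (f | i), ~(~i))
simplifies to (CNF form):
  True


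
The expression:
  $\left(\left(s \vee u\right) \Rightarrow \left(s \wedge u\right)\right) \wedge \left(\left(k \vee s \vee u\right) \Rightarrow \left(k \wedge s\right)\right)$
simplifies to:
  $\left(k \vee \neg u\right) \wedge \left(s \vee \neg k\right) \wedge \left(u \vee \neg s\right)$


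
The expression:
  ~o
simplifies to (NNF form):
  ~o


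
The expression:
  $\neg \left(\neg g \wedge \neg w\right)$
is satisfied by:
  {g: True, w: True}
  {g: True, w: False}
  {w: True, g: False}


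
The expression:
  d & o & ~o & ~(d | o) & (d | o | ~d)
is never true.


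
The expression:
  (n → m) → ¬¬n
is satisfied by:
  {n: True}


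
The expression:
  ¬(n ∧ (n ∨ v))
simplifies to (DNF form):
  ¬n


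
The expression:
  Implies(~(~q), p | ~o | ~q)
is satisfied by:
  {p: True, o: False, q: False}
  {o: False, q: False, p: False}
  {q: True, p: True, o: False}
  {q: True, o: False, p: False}
  {p: True, o: True, q: False}
  {o: True, p: False, q: False}
  {q: True, o: True, p: True}


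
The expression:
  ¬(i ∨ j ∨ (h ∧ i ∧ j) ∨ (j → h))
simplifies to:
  False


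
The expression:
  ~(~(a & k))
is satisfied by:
  {a: True, k: True}


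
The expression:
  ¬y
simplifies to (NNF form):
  ¬y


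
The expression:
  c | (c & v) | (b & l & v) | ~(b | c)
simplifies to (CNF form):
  (c | l | ~b) & (c | v | ~b)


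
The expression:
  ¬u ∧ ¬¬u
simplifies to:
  False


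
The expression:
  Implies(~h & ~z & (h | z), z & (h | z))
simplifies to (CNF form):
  True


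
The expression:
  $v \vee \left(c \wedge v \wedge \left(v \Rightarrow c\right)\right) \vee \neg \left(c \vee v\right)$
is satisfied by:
  {v: True, c: False}
  {c: False, v: False}
  {c: True, v: True}


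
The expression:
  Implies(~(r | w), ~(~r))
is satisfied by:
  {r: True, w: True}
  {r: True, w: False}
  {w: True, r: False}


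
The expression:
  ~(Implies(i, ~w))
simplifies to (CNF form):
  i & w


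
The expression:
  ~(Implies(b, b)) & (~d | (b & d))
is never true.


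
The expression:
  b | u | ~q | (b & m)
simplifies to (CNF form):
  b | u | ~q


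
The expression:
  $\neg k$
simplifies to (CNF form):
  $\neg k$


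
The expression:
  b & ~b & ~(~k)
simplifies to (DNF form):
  False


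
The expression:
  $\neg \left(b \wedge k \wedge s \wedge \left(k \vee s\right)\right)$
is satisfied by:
  {s: False, k: False, b: False}
  {b: True, s: False, k: False}
  {k: True, s: False, b: False}
  {b: True, k: True, s: False}
  {s: True, b: False, k: False}
  {b: True, s: True, k: False}
  {k: True, s: True, b: False}


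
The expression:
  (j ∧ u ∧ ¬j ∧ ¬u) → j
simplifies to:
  True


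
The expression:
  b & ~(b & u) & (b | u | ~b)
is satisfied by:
  {b: True, u: False}


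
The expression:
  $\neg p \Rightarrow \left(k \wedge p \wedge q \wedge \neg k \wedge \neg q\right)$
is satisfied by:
  {p: True}


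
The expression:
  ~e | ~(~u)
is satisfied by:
  {u: True, e: False}
  {e: False, u: False}
  {e: True, u: True}


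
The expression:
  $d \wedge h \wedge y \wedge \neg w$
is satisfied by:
  {h: True, d: True, y: True, w: False}


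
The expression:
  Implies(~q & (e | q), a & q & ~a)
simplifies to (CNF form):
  q | ~e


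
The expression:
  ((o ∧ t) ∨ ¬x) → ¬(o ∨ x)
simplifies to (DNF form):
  (x ∧ ¬t) ∨ ¬o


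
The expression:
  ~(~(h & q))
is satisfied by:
  {h: True, q: True}


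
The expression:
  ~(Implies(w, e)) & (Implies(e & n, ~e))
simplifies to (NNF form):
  w & ~e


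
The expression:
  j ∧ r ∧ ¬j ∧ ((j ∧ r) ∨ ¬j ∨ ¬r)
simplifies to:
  False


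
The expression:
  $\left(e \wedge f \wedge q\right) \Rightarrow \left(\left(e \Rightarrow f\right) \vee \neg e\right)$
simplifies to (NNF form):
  $\text{True}$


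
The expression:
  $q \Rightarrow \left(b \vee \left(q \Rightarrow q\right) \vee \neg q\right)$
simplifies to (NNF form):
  $\text{True}$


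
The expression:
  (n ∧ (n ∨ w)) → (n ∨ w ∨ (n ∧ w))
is always true.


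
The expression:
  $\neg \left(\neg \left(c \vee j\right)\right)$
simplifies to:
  $c \vee j$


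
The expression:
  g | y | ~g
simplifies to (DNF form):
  True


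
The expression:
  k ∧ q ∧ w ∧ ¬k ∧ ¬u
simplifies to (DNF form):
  False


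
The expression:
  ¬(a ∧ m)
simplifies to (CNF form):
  ¬a ∨ ¬m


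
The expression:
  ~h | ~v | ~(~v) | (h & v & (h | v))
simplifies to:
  True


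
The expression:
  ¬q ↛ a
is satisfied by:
  {a: True, q: False}
  {q: False, a: False}
  {q: True, a: True}


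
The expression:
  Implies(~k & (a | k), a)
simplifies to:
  True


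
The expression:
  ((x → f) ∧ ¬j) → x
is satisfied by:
  {x: True, j: True}
  {x: True, j: False}
  {j: True, x: False}


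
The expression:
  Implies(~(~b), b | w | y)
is always true.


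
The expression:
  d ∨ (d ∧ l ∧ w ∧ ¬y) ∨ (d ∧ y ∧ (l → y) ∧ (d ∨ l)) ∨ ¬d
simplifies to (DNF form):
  True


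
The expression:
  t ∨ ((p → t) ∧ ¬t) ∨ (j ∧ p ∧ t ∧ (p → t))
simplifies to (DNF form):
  t ∨ ¬p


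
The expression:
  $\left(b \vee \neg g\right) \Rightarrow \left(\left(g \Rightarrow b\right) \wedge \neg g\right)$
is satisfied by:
  {g: False, b: False}
  {b: True, g: False}
  {g: True, b: False}


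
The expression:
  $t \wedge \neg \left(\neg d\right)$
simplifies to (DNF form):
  $d \wedge t$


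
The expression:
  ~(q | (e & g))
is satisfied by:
  {g: False, q: False, e: False}
  {e: True, g: False, q: False}
  {g: True, e: False, q: False}


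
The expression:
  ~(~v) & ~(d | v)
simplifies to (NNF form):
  False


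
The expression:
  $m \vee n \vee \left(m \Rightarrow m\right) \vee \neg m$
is always true.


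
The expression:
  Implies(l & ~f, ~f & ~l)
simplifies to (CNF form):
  f | ~l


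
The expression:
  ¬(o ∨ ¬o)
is never true.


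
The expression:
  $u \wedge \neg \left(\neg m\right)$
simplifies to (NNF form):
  $m \wedge u$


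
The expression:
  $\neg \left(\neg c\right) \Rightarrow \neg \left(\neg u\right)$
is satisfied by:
  {u: True, c: False}
  {c: False, u: False}
  {c: True, u: True}


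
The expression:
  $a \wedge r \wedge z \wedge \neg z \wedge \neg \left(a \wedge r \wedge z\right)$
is never true.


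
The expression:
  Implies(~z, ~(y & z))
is always true.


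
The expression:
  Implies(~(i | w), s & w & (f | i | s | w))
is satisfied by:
  {i: True, w: True}
  {i: True, w: False}
  {w: True, i: False}


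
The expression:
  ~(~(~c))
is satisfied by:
  {c: False}


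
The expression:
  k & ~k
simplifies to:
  False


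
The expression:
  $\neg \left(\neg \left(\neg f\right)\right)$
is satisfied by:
  {f: False}


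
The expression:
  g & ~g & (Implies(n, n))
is never true.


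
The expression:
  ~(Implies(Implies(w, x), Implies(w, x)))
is never true.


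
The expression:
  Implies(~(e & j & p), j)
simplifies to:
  j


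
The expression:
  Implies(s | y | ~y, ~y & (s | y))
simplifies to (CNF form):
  s & ~y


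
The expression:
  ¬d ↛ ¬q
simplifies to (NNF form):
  q ∧ ¬d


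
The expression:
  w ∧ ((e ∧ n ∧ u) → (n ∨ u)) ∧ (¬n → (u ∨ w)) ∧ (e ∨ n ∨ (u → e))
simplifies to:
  w ∧ (e ∨ n ∨ ¬u)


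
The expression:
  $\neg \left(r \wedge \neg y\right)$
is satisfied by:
  {y: True, r: False}
  {r: False, y: False}
  {r: True, y: True}


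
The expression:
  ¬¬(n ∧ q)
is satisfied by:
  {q: True, n: True}


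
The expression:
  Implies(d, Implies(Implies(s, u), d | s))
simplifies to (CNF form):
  True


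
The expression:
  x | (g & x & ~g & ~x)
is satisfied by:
  {x: True}


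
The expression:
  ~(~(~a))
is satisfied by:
  {a: False}


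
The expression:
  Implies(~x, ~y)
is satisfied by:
  {x: True, y: False}
  {y: False, x: False}
  {y: True, x: True}


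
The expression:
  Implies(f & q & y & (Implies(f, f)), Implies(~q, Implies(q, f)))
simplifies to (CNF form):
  True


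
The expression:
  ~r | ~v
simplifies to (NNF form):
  ~r | ~v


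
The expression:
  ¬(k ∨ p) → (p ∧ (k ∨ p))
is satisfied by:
  {k: True, p: True}
  {k: True, p: False}
  {p: True, k: False}


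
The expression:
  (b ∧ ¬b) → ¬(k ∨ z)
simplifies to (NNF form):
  True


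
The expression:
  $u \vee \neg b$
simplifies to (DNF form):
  $u \vee \neg b$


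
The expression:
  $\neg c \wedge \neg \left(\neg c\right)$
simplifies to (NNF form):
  $\text{False}$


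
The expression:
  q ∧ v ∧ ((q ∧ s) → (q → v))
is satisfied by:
  {q: True, v: True}


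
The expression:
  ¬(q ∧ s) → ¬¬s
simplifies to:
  s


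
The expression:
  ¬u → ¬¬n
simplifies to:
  n ∨ u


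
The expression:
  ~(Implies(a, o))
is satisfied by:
  {a: True, o: False}


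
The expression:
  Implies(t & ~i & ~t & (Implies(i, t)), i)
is always true.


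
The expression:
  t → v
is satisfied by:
  {v: True, t: False}
  {t: False, v: False}
  {t: True, v: True}


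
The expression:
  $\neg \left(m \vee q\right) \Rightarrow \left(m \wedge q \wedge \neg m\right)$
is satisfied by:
  {q: True, m: True}
  {q: True, m: False}
  {m: True, q: False}
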